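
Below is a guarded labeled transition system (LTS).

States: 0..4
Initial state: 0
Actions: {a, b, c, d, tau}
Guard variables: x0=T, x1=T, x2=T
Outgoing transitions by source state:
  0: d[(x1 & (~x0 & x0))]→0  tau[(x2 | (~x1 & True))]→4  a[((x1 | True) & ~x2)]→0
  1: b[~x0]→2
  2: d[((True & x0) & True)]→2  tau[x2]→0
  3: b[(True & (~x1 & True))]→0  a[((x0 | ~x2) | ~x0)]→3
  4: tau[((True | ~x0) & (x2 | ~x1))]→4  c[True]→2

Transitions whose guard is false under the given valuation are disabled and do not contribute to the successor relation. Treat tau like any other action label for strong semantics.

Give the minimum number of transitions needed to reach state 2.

Layered search for 2:
  L0 = {0}
  L1 = {4}
  L2 = {2}
depth(2)=2, e.g. tau·c

Answer: 2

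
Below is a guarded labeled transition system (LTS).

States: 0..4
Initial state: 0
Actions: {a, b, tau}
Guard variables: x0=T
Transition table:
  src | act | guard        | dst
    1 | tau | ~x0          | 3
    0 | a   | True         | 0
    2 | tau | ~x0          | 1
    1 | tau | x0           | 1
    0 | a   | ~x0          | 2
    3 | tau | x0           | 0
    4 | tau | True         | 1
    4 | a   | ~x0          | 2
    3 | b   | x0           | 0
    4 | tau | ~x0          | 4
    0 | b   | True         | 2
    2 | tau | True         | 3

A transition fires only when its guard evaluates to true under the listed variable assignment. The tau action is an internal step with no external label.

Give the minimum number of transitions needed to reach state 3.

Answer: 2

Analysis:
Layered search for 3:
  Layer 0: {0}
  Layer 1: {2}
  Layer 2: {3}
depth(3)=2, e.g. b·tau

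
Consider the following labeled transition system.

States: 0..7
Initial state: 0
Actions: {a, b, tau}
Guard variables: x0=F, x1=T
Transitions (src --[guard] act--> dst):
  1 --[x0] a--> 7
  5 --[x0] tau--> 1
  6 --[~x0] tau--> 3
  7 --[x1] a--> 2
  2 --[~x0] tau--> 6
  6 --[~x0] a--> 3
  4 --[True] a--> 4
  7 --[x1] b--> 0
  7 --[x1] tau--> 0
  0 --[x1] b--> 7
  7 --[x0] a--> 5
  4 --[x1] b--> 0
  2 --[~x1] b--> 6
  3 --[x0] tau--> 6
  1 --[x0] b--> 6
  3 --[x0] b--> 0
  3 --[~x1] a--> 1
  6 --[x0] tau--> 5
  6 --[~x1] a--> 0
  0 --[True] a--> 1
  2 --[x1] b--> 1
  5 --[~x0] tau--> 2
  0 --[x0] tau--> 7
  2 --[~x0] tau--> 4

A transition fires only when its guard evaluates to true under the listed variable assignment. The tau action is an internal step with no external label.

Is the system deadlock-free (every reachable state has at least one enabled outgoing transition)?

Answer: DEADLOCK at state 1

Working:
Reach set: {0,1,2,3,4,6,7}
  0: a→1  b→7  [2 out]
  1: ∅  [deadlock]
  2: b→1  tau→4  tau→6  [3 out]
  3: ∅  [deadlock]
  4: a→4  b→0  [2 out]
  6: a→3  tau→3  [2 out]
  7: a→2  b→0  tau→0  [3 out]
witness 1: a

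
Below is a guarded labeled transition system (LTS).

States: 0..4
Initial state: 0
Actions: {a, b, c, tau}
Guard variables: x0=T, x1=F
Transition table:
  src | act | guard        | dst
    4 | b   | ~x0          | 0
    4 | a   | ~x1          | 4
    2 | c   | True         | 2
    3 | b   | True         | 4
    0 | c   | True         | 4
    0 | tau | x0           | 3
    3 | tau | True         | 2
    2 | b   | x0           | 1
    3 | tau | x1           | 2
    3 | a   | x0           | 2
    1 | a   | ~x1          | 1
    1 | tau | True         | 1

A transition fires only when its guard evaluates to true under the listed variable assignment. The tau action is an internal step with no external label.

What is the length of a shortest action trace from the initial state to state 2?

BFS to 2:
  depth 0: {0}
  depth 1: {3,4}
  depth 2: {2}
depth(2)=2, e.g. tau·a

Answer: 2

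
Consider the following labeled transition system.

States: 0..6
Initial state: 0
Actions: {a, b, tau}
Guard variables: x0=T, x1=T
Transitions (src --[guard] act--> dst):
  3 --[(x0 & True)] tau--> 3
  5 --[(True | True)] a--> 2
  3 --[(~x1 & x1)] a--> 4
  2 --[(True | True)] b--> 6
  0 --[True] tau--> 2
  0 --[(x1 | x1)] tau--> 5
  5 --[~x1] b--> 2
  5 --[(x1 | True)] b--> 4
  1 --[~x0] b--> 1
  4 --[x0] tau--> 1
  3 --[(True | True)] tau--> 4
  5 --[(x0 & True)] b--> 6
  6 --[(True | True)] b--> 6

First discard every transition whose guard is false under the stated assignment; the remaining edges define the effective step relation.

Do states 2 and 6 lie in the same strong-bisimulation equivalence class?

Answer: BISIMILAR

Analysis:
Compute ~ classes (split until stable):
  π0 = {{0,1,2,3,4,5,6}}
  π1 = {{0,3,4},{1},{2,6},{5}}
  π2 = {{0},{1},{2,6},{3},{4},{5}}
stable after 3 split(s): 6 block(s)
2∈{2,6}, 6∈{2,6}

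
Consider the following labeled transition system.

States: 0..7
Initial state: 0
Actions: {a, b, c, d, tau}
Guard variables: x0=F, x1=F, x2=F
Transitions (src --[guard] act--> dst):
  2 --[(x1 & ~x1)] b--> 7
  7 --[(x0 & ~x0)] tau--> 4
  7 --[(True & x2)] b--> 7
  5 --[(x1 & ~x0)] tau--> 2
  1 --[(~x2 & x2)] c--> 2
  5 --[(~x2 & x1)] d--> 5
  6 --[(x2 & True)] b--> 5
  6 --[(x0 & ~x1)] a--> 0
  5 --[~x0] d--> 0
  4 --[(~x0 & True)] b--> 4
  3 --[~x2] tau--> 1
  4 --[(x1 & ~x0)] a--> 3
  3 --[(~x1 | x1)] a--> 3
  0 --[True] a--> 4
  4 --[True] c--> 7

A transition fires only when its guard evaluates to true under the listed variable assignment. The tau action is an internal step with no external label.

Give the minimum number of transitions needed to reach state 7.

Answer: 2

Working:
Breadth-first toward 7:
  Layer 0: {0}
  Layer 1: {4}
  Layer 2: {7}
depth(7)=2, e.g. a·c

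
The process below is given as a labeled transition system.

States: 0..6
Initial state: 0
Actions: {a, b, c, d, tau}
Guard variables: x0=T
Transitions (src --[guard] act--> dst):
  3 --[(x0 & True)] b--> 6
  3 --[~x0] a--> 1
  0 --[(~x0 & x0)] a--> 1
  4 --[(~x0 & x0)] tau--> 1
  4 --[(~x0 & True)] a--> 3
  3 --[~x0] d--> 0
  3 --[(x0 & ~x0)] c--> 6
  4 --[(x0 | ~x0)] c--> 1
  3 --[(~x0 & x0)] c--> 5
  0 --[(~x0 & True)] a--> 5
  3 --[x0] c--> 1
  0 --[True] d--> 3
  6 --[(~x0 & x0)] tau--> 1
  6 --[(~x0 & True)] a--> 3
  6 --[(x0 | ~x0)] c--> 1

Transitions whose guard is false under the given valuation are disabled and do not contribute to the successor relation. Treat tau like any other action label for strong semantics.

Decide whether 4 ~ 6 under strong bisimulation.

Answer: BISIMILAR

Working:
Compute ~ classes (split until stable):
  P[0] = {{0,1,2,3,4,5,6}}
  P[1] = {{0},{1,2,5},{3},{4,6}}
4 equivalence class(es) (converged in 2)
4∈{4,6}, 6∈{4,6}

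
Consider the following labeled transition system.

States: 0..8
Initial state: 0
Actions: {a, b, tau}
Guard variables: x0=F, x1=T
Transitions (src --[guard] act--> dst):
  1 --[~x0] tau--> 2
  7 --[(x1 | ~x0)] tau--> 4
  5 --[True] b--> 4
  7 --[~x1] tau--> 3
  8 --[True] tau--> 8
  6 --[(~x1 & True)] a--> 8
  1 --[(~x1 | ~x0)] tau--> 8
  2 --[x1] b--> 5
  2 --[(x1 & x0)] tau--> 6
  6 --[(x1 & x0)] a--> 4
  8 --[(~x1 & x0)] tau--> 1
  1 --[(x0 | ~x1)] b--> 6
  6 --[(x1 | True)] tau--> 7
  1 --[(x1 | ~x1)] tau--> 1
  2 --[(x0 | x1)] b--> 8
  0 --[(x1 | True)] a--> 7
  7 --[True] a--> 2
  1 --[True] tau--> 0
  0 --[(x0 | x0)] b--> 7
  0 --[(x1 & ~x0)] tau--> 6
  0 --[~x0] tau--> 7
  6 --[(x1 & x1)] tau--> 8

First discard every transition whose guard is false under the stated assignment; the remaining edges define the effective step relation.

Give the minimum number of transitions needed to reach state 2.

Answer: 2

Working:
Layered search for 2:
  Layer 0: {0}
  Layer 1: {6,7}
  Layer 2: {2,4,8}
first hit 2 at d=2 via a·a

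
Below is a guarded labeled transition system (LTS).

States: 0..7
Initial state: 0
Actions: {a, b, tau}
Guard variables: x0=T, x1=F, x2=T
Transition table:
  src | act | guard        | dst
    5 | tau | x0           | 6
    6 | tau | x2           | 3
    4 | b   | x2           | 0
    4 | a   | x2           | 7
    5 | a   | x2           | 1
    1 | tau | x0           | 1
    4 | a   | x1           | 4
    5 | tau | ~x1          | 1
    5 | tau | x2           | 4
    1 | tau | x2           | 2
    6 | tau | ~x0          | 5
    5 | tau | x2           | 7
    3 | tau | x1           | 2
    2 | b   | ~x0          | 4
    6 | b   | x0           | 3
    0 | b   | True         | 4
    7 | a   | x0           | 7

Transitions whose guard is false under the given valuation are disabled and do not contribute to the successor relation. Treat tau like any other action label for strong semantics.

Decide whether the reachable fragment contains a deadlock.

Answer: DEADLOCK-FREE

Analysis:
Reachable = {0,4,7}
  0: b→4  [1 out]
  4: a→7  b→0  [2 out]
  7: a→7  [1 out]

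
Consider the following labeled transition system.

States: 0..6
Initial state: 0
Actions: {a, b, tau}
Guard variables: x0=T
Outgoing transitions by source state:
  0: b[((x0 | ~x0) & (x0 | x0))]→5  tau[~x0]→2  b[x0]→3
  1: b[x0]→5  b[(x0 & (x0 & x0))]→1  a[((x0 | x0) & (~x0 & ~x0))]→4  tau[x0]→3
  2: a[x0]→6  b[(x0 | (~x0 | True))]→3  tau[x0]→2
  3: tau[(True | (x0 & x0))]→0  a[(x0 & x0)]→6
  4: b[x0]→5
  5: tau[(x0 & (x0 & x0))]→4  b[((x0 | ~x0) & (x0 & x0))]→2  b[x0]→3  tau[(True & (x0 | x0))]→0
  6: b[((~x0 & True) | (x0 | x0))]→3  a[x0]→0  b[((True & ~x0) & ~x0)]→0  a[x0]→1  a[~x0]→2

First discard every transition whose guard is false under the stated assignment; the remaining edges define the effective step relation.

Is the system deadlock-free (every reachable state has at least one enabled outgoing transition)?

Reachable = {0,1,2,3,4,5,6}
  0: b→3  b→5  [2 out]
  1: b→1  b→5  tau→3  [3 out]
  2: a→6  b→3  tau→2  [3 out]
  3: a→6  tau→0  [2 out]
  4: b→5  [1 out]
  5: b→2  b→3  tau→0  tau→4  [4 out]
  6: a→0  a→1  b→3  [3 out]

Answer: DEADLOCK-FREE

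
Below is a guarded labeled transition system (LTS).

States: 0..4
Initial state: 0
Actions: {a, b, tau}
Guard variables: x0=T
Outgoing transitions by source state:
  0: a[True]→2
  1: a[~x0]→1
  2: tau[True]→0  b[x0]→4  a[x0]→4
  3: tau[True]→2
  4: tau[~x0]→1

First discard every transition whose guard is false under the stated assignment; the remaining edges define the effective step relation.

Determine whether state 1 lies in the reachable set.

5 transition(s) survive guard evaluation.
Layer 0: {0}
Layer 1: {2}  total {0,2}
Layer 2: {4}  total {0,2,4}
Reach set: {0,2,4}

Answer: UNREACHABLE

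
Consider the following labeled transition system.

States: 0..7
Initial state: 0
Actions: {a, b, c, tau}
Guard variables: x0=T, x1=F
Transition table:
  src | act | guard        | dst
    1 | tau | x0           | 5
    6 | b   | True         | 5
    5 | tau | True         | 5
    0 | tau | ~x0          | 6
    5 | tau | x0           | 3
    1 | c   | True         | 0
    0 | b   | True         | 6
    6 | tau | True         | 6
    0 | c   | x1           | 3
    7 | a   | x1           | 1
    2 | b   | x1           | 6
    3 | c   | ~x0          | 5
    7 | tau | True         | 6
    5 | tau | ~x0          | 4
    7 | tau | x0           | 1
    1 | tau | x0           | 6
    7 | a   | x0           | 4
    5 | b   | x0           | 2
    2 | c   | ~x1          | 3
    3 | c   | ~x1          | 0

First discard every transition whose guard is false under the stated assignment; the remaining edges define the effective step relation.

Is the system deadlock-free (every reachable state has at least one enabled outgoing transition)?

Answer: DEADLOCK-FREE

Trace:
Reach set: {0,2,3,5,6}
  0: b→6  [deg 1]
  2: c→3  [deg 1]
  3: c→0  [deg 1]
  5: b→2  tau→3  tau→5  [deg 3]
  6: b→5  tau→6  [deg 2]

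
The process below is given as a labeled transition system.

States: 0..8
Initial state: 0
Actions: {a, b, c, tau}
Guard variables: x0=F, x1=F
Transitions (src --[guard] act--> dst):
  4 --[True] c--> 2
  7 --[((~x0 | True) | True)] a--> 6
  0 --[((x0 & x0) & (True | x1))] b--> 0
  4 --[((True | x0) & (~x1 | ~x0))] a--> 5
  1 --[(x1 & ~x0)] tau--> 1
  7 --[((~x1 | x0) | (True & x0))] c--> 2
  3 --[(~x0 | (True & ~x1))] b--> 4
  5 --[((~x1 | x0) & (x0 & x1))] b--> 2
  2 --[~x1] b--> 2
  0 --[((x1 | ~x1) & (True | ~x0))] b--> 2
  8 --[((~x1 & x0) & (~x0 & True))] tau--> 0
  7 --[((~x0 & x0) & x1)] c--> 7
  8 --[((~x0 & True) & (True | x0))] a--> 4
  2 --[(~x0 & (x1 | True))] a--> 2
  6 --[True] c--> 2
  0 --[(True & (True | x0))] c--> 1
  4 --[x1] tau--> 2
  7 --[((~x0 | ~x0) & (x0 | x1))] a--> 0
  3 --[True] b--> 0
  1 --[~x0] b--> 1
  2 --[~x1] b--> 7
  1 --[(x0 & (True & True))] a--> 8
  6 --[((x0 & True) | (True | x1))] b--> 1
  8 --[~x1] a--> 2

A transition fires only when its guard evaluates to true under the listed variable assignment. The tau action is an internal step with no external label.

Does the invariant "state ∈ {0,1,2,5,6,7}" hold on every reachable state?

Answer: INVARIANT HOLDS

Working:
Safe = {0,1,2,5,6,7}
Reach set: {0,1,2,6,7}
  0: safe
  1: safe
  2: safe
  6: safe
  7: safe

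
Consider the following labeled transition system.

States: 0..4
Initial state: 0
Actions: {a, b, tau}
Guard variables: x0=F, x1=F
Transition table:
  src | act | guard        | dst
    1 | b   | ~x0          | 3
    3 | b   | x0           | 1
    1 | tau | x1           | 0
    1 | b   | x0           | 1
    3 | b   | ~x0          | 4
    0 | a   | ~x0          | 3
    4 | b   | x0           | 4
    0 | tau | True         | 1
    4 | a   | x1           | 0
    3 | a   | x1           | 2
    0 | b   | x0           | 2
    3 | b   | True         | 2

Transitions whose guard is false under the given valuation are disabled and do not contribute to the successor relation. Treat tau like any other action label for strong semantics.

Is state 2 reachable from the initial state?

After dropping false guards: 5 live edges.
L0 = {0}
L1 = {1,3}  total {0,1,3}
L2 = {2,4}  total {0,1,2,3,4}
R = {0,1,2,3,4}
witness 2: a·b

Answer: REACHABLE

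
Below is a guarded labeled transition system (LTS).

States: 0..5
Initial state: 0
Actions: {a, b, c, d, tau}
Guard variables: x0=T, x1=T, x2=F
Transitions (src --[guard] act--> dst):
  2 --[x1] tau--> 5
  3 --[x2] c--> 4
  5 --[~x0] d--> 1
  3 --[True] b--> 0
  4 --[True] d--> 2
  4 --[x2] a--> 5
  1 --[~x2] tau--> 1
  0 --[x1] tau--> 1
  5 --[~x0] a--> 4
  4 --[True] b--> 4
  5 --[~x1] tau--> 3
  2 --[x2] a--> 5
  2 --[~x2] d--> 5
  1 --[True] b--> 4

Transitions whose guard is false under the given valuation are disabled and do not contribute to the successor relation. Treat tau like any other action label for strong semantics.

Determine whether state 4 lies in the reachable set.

After dropping false guards: 8 live edges.
L0 = {0}
L1 = {1}  cumulative {0,1}
L2 = {4}  cumulative {0,1,4}
L3 = {2}  cumulative {0,1,2,4}
L4 = {5}  cumulative {0,1,2,4,5}
Reachable = {0,1,2,4,5}
Path to 4: tau·b

Answer: REACHABLE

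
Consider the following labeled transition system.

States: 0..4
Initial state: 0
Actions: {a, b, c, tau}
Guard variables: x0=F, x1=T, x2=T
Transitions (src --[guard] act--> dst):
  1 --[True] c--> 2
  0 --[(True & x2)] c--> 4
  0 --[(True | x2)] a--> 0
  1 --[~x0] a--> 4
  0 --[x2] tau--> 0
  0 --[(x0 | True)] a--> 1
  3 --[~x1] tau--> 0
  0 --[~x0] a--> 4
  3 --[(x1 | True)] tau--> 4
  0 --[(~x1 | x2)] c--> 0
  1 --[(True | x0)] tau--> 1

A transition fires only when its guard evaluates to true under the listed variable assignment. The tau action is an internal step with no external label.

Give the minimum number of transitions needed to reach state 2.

Layered search for 2:
  Layer 0: {0}
  Layer 1: {1,4}
  Layer 2: {2}
depth(2)=2, e.g. a·c

Answer: 2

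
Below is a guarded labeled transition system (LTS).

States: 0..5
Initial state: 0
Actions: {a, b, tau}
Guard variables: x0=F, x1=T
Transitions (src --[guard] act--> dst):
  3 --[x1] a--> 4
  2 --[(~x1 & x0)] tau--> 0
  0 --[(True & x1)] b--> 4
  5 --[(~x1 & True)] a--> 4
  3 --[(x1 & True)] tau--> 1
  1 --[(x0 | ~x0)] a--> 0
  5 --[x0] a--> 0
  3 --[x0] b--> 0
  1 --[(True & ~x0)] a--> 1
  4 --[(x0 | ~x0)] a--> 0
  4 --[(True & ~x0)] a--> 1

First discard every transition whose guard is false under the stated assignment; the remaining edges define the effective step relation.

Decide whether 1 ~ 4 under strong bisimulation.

Answer: BISIMILAR

Trace:
Compute ~ classes (split until stable):
  round 0: {{0,1,2,3,4,5}}
  round 1: {{0},{1,4},{2,5},{3}}
Fixed point at round 2; 4 class(es).
1∈{1,4}, 4∈{1,4}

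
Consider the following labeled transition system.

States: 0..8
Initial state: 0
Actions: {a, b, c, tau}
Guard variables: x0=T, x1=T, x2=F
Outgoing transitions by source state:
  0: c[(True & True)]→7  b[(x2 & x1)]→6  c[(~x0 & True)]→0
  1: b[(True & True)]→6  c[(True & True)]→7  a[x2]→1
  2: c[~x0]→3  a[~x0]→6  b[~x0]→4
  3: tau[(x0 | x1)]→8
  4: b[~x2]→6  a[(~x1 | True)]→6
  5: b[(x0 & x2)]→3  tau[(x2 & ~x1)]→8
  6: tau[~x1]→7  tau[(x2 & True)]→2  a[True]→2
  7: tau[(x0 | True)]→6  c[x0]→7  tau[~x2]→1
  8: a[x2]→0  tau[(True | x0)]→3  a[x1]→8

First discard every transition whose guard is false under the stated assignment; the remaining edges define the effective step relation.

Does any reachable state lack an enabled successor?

Reach set: {0,1,2,6,7}
  0: c→7  [1 out]
  1: b→6  c→7  [2 out]
  2: ∅  [STUCK]
  6: a→2  [1 out]
  7: c→7  tau→1  tau→6  [3 out]
trace reaching 2: c·tau·a

Answer: DEADLOCK at state 2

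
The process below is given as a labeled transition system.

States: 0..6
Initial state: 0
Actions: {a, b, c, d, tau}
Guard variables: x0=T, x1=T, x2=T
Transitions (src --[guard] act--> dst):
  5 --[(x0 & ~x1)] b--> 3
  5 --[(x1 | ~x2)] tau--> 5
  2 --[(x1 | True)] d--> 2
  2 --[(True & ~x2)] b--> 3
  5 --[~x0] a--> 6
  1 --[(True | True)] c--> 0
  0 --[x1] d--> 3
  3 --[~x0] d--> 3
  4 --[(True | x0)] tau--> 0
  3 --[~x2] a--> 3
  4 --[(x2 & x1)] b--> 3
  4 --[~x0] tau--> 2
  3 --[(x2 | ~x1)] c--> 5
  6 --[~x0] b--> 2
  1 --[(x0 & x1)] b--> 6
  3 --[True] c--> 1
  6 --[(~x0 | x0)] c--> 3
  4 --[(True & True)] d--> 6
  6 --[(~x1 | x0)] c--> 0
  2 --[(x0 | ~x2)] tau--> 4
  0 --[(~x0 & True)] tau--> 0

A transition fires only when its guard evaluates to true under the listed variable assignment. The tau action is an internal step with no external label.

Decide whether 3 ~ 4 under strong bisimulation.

Bisimulation quotient by refinement:
  P[0] = {{0,1,2,3,4,5,6}}
  P[1] = {{0},{1},{2},{3,6},{4},{5}}
  P[2] = {{0},{1},{2},{3},{4},{5},{6}}
7 equivalence class(es) (converged in 3)
[3]={3}  [4]={4}

Answer: NOT BISIMILAR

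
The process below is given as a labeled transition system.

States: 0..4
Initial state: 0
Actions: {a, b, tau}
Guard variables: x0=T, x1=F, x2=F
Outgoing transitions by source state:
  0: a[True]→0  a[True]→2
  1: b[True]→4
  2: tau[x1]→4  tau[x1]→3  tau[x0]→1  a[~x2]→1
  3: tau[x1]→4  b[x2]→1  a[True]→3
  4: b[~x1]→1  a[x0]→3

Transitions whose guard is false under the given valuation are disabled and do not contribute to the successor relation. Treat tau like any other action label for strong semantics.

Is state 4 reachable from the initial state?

Answer: REACHABLE

Analysis:
8 transition(s) survive guard evaluation.
Layer 0: {0}
Layer 1: {2}  total {0,2}
Layer 2: {1}  total {0,1,2}
Layer 3: {4}  total {0,1,2,4}
Layer 4: {3}  total {0,1,2,3,4}
Reachable = {0,1,2,3,4}
witness 4: a·tau·b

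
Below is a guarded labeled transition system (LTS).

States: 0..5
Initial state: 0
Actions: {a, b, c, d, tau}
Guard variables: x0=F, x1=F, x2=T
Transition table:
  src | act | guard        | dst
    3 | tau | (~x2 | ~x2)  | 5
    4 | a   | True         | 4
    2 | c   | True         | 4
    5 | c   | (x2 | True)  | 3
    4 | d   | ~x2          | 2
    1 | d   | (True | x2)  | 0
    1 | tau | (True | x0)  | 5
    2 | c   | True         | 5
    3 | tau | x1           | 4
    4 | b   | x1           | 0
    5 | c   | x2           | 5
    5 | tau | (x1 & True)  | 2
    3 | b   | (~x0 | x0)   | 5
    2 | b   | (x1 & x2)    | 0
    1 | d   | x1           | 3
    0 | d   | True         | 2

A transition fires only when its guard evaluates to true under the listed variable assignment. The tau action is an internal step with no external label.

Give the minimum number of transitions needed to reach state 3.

Layered search for 3:
  L0 = {0}
  L1 = {2}
  L2 = {4,5}
  L3 = {3}
3 enters at depth 3; path d·c·c

Answer: 3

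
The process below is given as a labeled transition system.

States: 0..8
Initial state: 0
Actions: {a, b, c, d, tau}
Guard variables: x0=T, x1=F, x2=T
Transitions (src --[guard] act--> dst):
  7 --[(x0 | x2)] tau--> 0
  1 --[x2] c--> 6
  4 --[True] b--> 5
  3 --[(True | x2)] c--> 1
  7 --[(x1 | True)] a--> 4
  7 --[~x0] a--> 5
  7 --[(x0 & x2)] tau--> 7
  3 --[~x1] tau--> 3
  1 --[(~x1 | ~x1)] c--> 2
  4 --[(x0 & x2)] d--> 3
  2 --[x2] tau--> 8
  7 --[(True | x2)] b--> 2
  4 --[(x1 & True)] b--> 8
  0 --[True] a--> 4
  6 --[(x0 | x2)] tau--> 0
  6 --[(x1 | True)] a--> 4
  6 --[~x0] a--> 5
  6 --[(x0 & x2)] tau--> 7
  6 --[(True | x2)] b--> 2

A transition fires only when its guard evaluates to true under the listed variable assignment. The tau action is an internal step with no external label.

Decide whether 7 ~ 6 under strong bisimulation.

Compute ~ classes (split until stable):
  round 0: {{0,1,2,3,4,5,6,7,8}}
  round 1: {{0},{1},{2},{3},{4},{5,8},{6,7}}
Fixed point at round 2; 7 class(es).
[7]={6,7}  [6]={6,7}

Answer: BISIMILAR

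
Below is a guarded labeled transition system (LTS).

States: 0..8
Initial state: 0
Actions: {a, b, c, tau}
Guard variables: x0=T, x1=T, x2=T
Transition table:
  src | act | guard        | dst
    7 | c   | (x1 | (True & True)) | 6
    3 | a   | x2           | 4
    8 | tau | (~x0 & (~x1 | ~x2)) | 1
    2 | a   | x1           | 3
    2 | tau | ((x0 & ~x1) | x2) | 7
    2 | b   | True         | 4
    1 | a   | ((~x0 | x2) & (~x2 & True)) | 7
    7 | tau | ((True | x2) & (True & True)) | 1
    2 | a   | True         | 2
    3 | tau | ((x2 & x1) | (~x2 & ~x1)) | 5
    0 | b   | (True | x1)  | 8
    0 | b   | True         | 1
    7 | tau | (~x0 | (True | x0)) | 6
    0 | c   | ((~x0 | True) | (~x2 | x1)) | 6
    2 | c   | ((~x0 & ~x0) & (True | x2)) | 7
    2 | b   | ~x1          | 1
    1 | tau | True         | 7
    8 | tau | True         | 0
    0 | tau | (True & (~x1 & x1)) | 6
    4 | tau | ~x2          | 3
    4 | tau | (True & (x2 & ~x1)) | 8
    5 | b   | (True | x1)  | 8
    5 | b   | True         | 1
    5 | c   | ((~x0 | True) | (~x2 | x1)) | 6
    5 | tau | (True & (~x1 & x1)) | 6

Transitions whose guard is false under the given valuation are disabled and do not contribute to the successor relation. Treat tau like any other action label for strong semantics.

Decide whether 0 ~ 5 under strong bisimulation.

Bisimulation quotient by refinement:
  π0 = {{0,1,2,3,4,5,6,7,8}}
  π1 = {{0,5},{1,8},{2},{3},{4,6},{7}}
  π2 = {{0,5},{1},{2},{3},{4,6},{7},{8}}
Fixed point at round 3; 7 class(es).
[0]={0,5}  [5]={0,5}

Answer: BISIMILAR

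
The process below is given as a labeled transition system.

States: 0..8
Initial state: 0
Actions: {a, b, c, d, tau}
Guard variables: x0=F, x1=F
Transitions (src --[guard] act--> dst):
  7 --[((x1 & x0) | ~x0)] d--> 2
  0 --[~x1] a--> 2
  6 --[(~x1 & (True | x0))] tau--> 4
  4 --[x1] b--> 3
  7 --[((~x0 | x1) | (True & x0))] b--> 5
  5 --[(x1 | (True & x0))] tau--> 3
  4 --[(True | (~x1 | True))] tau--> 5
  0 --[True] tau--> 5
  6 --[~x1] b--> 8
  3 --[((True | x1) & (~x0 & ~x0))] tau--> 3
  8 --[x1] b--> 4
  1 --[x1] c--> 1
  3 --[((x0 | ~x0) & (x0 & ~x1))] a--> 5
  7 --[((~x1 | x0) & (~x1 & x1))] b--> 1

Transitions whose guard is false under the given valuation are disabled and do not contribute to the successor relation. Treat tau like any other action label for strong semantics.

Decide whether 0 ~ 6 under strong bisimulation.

Answer: NOT BISIMILAR

Working:
Compute ~ classes (split until stable):
  π0 = {{0,1,2,3,4,5,6,7,8}}
  π1 = {{0},{1,2,5,8},{3,4},{6},{7}}
  π2 = {{0},{1,2,5,8},{3},{4},{6},{7}}
6 equivalence class(es) (converged in 3)
[0]={0}  [6]={6}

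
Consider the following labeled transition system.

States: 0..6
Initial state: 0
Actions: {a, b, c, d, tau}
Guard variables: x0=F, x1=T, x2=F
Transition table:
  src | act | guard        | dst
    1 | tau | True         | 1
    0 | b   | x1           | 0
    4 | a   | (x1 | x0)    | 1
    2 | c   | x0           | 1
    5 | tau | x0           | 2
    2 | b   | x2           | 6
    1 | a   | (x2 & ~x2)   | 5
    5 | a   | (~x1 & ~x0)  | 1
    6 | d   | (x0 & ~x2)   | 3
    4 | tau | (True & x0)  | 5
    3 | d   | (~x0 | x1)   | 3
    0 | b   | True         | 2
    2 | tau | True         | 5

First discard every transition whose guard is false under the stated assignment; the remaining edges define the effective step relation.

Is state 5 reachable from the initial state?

Answer: REACHABLE

Trace:
Guard filter leaves 6 enabled edge(s).
depth 0: {0}
depth 1: {2}  cumulative {0,2}
depth 2: {5}  cumulative {0,2,5}
Reachable = {0,2,5}
witness 5: b·tau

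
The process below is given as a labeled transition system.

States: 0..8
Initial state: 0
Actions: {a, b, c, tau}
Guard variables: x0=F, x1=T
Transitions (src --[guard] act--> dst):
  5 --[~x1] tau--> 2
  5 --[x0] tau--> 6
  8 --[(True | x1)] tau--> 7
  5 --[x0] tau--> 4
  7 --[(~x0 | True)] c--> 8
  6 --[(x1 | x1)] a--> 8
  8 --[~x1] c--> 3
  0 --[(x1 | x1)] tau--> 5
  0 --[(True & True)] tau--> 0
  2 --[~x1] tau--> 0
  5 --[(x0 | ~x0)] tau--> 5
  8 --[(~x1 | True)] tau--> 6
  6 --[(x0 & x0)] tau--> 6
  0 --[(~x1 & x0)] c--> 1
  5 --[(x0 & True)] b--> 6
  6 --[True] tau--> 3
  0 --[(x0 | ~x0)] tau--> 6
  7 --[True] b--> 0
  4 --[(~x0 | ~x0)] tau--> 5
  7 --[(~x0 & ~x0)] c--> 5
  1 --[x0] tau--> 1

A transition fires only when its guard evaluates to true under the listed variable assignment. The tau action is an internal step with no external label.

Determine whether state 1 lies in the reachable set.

Guard filter leaves 12 enabled edge(s).
depth 0: {0}
depth 1: {5,6}  cumulative {0,5,6}
depth 2: {3,8}  cumulative {0,3,5,6,8}
depth 3: {7}  cumulative {0,3,5,6,7,8}
Reach set: {0,3,5,6,7,8}

Answer: UNREACHABLE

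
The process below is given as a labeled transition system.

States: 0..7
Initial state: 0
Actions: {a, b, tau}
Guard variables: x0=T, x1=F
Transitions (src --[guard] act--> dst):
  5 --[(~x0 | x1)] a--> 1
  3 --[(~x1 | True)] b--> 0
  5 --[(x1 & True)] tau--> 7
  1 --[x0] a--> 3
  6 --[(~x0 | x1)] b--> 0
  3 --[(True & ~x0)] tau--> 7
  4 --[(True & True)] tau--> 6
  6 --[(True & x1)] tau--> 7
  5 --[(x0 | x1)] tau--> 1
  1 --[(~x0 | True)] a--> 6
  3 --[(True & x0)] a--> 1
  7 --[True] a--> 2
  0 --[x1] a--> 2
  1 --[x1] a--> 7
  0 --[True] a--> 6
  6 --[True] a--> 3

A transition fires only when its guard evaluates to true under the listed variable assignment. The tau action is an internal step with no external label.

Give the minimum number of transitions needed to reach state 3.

Answer: 2

Analysis:
Breadth-first toward 3:
  depth 0: {0}
  depth 1: {6}
  depth 2: {3}
3 enters at depth 2; path a·a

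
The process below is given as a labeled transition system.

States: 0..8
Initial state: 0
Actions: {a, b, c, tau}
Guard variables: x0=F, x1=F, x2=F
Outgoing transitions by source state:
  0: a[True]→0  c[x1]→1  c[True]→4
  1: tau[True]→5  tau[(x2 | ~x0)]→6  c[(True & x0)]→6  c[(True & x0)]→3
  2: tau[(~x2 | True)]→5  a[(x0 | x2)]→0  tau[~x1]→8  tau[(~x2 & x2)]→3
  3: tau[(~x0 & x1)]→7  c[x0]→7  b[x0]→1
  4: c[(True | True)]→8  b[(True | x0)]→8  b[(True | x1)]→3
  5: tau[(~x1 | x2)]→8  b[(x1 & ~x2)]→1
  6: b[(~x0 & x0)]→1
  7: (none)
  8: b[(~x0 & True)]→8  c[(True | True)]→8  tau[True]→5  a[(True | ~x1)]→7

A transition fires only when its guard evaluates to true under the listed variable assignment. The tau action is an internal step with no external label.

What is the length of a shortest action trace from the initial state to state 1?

BFS to 1:
  depth 0: {0}
  depth 1: {4}
  depth 2: {3,8}
  depth 3: {5,7}
1 never appears.

Answer: UNREACHABLE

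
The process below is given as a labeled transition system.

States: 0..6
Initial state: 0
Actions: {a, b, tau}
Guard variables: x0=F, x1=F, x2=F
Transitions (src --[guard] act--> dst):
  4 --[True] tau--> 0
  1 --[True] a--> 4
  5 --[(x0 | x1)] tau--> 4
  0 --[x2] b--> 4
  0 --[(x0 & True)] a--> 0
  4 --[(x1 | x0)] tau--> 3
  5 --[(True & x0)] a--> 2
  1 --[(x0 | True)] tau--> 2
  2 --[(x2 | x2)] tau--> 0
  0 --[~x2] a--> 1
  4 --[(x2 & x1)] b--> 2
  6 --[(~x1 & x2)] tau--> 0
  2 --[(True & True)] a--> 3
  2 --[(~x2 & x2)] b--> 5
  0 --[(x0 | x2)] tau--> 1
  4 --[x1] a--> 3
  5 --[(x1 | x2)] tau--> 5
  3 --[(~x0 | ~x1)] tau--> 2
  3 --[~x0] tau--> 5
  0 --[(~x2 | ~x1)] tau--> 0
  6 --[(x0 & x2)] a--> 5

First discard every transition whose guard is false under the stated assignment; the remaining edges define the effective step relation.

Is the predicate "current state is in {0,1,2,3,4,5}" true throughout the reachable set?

Safe = {0,1,2,3,4,5}
R = {0,1,2,3,4,5}
  0: ✓
  1: ✓
  2: ✓
  3: ✓
  4: ✓
  5: ✓

Answer: INVARIANT HOLDS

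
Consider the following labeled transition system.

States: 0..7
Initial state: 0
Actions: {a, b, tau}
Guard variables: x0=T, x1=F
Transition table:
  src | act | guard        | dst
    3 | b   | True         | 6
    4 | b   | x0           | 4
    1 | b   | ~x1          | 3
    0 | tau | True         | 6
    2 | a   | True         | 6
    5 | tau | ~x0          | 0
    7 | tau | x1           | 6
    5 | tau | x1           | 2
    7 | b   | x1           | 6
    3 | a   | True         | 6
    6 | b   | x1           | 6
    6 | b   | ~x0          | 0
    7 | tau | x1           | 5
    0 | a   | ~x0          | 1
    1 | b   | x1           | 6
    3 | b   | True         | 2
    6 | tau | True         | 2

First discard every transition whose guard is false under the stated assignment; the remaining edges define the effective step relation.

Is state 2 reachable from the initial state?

8 transition(s) survive guard evaluation.
L0 = {0}
L1 = {6}  total {0,6}
L2 = {2}  total {0,2,6}
Reachable = {0,2,6}
witness 2: tau·tau

Answer: REACHABLE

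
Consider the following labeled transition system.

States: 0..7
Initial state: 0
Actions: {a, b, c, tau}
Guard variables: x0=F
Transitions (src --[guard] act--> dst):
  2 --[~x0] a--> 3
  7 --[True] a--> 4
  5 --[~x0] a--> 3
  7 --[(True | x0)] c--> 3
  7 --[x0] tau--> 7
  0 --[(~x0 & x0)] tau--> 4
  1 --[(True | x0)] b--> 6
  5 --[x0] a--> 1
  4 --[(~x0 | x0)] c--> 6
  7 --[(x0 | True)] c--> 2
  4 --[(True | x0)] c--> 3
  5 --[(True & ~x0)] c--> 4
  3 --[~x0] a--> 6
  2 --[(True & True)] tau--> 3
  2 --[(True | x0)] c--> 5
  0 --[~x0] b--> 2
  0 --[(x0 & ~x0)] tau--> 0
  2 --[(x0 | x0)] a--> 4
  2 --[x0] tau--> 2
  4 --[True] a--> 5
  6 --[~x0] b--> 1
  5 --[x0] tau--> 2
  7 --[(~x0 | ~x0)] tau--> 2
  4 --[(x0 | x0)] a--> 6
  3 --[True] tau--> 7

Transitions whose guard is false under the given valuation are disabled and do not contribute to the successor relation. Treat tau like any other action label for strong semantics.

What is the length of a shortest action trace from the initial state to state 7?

Answer: 3

Working:
Layered search for 7:
  L0 = {0}
  L1 = {2}
  L2 = {3,5}
  L3 = {4,6,7}
7 enters at depth 3; path b·a·tau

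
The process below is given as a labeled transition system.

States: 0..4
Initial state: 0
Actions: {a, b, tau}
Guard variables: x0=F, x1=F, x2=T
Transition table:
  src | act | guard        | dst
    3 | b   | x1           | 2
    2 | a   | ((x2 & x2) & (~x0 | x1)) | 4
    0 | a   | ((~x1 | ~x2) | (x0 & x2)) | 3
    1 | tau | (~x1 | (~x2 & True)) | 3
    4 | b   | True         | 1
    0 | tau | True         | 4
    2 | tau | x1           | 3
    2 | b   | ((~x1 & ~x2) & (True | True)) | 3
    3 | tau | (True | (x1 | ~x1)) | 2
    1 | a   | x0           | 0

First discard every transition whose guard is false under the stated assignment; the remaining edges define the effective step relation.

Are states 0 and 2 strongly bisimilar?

Answer: NOT BISIMILAR

Trace:
Compute ~ classes (split until stable):
  π0 = {{0,1,2,3,4}}
  π1 = {{0},{1,3},{2},{4}}
  π2 = {{0},{1},{2},{3},{4}}
Fixed point at round 3; 5 class(es).
[0]={0}  [2]={2}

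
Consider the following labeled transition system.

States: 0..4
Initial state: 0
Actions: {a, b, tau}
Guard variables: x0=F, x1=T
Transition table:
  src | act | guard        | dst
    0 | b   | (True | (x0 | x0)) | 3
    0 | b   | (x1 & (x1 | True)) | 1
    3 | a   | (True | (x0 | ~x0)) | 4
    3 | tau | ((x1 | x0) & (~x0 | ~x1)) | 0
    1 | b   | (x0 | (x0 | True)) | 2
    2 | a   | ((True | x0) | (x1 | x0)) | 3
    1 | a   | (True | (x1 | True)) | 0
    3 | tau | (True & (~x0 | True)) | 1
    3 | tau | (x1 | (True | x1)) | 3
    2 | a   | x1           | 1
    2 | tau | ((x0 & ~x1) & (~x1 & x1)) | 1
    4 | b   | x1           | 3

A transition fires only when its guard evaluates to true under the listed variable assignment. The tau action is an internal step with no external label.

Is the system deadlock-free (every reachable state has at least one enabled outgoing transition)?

R = {0,1,2,3,4}
  0: b→1  b→3  [deg 2]
  1: a→0  b→2  [deg 2]
  2: a→1  a→3  [deg 2]
  3: a→4  tau→0  tau→1  tau→3  [deg 4]
  4: b→3  [deg 1]

Answer: DEADLOCK-FREE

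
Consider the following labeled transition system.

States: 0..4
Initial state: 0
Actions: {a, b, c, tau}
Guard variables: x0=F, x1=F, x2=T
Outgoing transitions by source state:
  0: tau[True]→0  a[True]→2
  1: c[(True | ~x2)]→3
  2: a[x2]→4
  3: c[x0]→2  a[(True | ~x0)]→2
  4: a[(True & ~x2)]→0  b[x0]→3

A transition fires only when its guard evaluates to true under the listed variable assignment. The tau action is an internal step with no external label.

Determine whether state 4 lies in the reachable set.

5 transition(s) survive guard evaluation.
Layer 0: {0}
Layer 1: {2}  cumulative {0,2}
Layer 2: {4}  cumulative {0,2,4}
Reachable = {0,2,4}
trace reaching 4: a·a

Answer: REACHABLE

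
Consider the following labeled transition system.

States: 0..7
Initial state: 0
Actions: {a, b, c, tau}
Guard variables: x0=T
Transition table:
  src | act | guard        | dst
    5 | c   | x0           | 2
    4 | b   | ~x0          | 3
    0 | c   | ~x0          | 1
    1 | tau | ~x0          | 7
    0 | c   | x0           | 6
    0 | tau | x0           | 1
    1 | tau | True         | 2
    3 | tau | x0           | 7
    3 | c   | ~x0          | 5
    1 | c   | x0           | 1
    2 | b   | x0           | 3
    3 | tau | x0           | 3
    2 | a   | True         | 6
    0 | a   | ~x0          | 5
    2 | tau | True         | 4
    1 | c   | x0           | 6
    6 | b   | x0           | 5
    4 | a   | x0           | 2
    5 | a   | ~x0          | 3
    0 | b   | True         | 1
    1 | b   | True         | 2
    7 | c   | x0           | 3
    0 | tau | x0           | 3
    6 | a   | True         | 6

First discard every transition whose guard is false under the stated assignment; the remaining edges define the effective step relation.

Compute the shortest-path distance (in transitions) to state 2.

Answer: 2

Working:
Layered search for 2:
  Layer 0: {0}
  Layer 1: {1,3,6}
  Layer 2: {2,5,7}
depth(2)=2, e.g. b·b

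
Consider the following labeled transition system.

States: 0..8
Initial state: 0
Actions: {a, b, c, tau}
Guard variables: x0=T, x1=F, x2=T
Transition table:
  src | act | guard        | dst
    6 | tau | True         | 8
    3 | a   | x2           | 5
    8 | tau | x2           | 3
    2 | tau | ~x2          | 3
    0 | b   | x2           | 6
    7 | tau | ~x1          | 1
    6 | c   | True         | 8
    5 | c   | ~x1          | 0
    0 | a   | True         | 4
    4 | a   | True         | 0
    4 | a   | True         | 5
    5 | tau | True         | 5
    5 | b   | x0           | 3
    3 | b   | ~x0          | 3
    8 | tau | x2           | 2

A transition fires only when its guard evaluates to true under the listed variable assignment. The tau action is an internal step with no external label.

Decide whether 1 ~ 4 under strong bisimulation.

Answer: NOT BISIMILAR

Working:
Compute ~ classes (split until stable):
  π0 = {{0,1,2,3,4,5,6,7,8}}
  π1 = {{0},{1,2},{3,4},{5},{6},{7,8}}
  π2 = {{0},{1,2},{3},{4},{5},{6},{7},{8}}
8 equivalence class(es) (converged in 3)
1∈{1,2}, 4∈{4}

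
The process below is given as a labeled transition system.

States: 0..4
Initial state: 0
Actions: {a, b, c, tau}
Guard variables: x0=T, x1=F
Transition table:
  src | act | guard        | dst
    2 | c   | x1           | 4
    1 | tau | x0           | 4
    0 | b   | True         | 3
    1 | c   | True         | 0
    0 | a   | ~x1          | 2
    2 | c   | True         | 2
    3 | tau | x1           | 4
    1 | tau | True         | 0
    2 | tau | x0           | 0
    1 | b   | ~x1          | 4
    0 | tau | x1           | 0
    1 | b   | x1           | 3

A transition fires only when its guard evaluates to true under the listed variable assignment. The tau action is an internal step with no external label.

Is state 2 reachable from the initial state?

Guard filter leaves 8 enabled edge(s).
Layer 0: {0}
Layer 1: {2,3}  total {0,2,3}
Reachable = {0,2,3}
witness 2: a

Answer: REACHABLE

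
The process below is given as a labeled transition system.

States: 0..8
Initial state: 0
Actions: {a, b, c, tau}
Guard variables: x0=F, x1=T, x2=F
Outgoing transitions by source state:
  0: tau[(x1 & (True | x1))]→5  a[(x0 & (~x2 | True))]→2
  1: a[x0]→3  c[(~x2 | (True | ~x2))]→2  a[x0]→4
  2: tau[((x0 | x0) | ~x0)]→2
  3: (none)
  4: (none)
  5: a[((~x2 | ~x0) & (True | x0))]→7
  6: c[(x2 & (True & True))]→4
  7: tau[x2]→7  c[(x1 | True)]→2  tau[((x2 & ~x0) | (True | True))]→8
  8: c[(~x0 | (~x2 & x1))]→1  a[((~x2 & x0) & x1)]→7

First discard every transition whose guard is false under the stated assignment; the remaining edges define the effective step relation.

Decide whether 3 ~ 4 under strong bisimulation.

Answer: BISIMILAR

Working:
Bisimulation quotient by refinement:
  P[0] = {{0,1,2,3,4,5,6,7,8}}
  P[1] = {{0,2},{1,8},{3,4,6},{5},{7}}
  P[2] = {{0},{1},{2},{3,4,6},{5},{7},{8}}
7 equivalence class(es) (converged in 3)
[3]={3,4,6}  [4]={3,4,6}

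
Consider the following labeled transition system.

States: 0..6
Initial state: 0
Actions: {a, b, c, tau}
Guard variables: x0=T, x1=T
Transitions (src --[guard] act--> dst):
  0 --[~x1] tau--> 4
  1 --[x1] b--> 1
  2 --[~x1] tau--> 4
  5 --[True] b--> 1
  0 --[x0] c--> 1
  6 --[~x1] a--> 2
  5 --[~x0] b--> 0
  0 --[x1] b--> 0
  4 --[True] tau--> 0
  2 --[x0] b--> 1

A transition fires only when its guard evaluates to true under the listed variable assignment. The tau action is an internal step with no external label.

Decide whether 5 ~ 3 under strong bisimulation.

Answer: NOT BISIMILAR

Working:
Compute ~ classes (split until stable):
  P[0] = {{0,1,2,3,4,5,6}}
  P[1] = {{0},{1,2,5},{3,6},{4}}
4 equivalence class(es) (converged in 2)
[5]={1,2,5}  [3]={3,6}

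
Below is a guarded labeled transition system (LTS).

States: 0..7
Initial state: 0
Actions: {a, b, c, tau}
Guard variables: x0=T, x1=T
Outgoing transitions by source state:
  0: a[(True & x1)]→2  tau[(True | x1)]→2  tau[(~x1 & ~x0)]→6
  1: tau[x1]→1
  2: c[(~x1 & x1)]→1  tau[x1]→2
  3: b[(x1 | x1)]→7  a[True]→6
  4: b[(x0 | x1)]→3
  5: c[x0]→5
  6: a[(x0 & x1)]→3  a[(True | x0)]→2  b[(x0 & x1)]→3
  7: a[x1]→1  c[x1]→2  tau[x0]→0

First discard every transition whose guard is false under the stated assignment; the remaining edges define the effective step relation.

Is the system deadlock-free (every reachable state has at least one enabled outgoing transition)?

Answer: DEADLOCK-FREE

Trace:
R = {0,2}
  0: a→2  tau→2  [2 out]
  2: tau→2  [1 out]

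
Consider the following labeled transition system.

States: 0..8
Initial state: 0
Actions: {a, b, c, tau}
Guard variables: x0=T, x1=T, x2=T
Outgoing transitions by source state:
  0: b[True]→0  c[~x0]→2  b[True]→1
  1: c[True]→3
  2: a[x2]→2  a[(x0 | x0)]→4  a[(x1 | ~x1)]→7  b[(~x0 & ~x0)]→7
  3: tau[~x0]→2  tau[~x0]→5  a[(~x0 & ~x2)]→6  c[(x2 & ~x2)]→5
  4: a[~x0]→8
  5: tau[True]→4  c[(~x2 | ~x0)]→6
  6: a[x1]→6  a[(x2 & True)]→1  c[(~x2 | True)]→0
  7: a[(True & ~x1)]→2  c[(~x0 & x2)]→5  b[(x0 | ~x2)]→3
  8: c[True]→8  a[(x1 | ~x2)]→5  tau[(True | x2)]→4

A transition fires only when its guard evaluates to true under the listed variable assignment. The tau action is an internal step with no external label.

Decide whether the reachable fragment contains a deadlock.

Reach set: {0,1,3}
  0: b→0  b→1  [deg 2]
  1: c→3  [deg 1]
  3: ∅  [STUCK]
witness 3: b·c

Answer: DEADLOCK at state 3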